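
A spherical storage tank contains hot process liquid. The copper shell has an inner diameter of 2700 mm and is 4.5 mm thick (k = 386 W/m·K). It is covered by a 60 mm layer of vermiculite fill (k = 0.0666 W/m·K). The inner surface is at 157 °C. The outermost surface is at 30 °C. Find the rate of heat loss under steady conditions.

For a spherical shell R = (1/r₁ − 1/r₂)/(4πk); film R = 1/(h·4πr²). In series:
R_copper shell = (1/1.35 − 1/1.3545)/(4π×386) = 5.073×10^-7 K/W
R_vermiculite fill = (1/1.3545 − 1/1.4145)/(4π×0.0666) = 0.03742 K/W
R_total = 0.03742 K/W
Q = ΔT/R_total = 127/0.03742

Q ≈ 3390 W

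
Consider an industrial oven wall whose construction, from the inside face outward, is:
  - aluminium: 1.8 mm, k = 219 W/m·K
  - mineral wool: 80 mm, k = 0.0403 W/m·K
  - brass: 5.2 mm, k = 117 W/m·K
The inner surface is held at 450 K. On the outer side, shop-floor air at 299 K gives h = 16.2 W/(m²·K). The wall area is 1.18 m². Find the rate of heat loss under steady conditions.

Q ≈ 87 W

Model the wall as resistances in series:
R_aluminium = L/(kA) = 0.0018/(219×1.18) = 6.965×10^-6 K/W
R_mineral wool = L/(kA) = 0.08/(0.0403×1.18) = 1.682 K/W
R_brass = L/(kA) = 0.0052/(117×1.18) = 3.766×10^-5 K/W
R_outer film = 1/(h_o·A) = 1/(16.2×1.18) = 0.05231 K/W
R_total = 1.735 K/W
Q = ΔT / R_total = 151 / 1.735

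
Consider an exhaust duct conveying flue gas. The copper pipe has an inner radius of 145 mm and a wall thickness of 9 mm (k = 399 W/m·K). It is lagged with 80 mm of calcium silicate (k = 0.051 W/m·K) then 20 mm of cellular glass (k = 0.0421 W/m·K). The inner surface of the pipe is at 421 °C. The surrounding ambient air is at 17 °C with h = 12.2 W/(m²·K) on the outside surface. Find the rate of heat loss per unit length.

Treating each annulus and film as a series resistance:
R_copper pipe wall = ln(154/145)/(2π×399×1) = 2.402×10^-5 K/W
R_calcium silicate = ln(234/154)/(2π×0.051×1) = 1.306 K/W
R_cellular glass = ln(254/234)/(2π×0.0421×1) = 0.31 K/W
R_outer film = 1/(h_o·2πr_oL) = 1/(12.2×2π×0.254×1) = 0.05136 K/W
R_total = 1.667 K/W
Q = ΔT/R_total = 404/1.667

q′ ≈ 242 W/m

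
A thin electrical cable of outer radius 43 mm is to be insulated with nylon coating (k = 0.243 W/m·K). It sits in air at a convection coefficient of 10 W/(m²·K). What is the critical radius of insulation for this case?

r_cr ≈ 24.3 mm

For a cylinder r_cr = k/h = 0.243/10
r_cr = 24.3 mm; since the bare radius (43 mm) is above r_cr, any added insulation will reduce heat loss.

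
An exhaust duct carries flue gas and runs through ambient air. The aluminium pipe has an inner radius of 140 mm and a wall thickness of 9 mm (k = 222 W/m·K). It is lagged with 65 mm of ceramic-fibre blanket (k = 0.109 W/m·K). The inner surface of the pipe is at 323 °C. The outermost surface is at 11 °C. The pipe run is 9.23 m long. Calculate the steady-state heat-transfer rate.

Treating each annulus and film as a series resistance:
R_aluminium pipe wall = ln(149/140)/(2π×222×9.23) = 4.839×10^-6 K/W
R_ceramic-fibre blanket = ln(214/149)/(2π×0.109×9.23) = 0.05727 K/W
R_total = 0.05728 K/W
Q = ΔT/R_total = 312/0.05728

Q ≈ 5450 W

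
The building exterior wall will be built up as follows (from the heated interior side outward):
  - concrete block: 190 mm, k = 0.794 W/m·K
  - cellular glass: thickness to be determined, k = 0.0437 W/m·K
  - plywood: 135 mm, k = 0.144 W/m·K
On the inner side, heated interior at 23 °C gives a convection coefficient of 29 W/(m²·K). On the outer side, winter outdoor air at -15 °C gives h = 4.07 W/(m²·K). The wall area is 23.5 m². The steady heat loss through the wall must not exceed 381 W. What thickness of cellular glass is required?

Series thermal resistances:
R_inner film = 1/(h_i·A) = 1/(29×23.5) = 0.001467 K/W
R_concrete block = L/(kA) = 0.19/(0.794×23.5) = 0.01018 K/W
R_plywood = L/(kA) = 0.135/(0.144×23.5) = 0.03989 K/W
R_outer film = 1/(h_o·A) = 1/(4.07×23.5) = 0.01046 K/W
Sum of the known resistances R_other = 0.062 K/W
Required total resistance R_tot = ΔT/Q_allow = 38/381 = 0.09974 K/W
R_cellular glass = R_tot − R_other = 0.03774 K/W
L = R·k·A = 0.03774×0.0437×23.5

L ≈ 38.8 mm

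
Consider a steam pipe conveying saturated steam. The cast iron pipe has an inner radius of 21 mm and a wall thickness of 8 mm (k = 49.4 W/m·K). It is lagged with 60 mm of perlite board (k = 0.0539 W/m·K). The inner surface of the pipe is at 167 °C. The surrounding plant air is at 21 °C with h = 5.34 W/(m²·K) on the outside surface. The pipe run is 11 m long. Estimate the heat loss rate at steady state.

Cylindrical conduction, so R = ln(r₂/r₁)/(2πkL) per layer, in series:
R_cast iron pipe wall = ln(29/21)/(2π×49.4×11) = 9.454×10^-5 K/W
R_perlite board = ln(89/29)/(2π×0.0539×11) = 0.301 K/W
R_outer film = 1/(h_o·2πr_oL) = 1/(5.34×2π×0.089×11) = 0.03044 K/W
R_total = 0.3315 K/W
Q = ΔT/R_total = 146/0.3315

Q ≈ 440 W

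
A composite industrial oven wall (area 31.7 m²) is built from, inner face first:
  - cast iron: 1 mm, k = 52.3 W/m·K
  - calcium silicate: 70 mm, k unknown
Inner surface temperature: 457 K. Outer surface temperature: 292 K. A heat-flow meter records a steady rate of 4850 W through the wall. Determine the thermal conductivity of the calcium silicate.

k ≈ 0.0649 W/(m·K)

Thermal resistances in series:
R_cast iron = L/(kA) = 0.001/(52.3×31.7) = 6.032×10^-7 K/W
Sum of known resistances R_other = 6.032×10^-7 K/W
Total R = ΔT/Q = 165/4850 = 0.03402 K/W
R_calcium silicate = R_total − R_other = 0.03402 K/W
k = L/(R·A) = 0.07/(0.03402×31.7)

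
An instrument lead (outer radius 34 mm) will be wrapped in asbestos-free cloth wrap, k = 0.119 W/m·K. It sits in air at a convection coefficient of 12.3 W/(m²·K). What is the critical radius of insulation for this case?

r_cr ≈ 9.67 mm

For a cylinder r_cr = k/h = 0.119/12.3
r_cr = 9.67 mm; since the bare radius (34 mm) is above r_cr, any added insulation will reduce heat loss.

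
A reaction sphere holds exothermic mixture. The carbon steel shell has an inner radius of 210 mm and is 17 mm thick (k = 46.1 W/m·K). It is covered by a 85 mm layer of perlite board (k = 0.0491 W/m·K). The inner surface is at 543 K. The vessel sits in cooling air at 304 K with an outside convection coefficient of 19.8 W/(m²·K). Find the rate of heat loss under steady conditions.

For a spherical shell R = (1/r₁ − 1/r₂)/(4πk); film R = 1/(h·4πr²). In series:
R_carbon steel shell = (1/0.21 − 1/0.227)/(4π×46.1) = 6.156×10^-4 K/W
R_perlite board = (1/0.227 − 1/0.312)/(4π×0.0491) = 1.945 K/W
R_outer film = 1/(h·4πr_o²) = 1/(19.8×4π×0.312²) = 0.04129 K/W
R_total = 1.987 K/W
Q = ΔT/R_total = 239/1.987

Q ≈ 120 W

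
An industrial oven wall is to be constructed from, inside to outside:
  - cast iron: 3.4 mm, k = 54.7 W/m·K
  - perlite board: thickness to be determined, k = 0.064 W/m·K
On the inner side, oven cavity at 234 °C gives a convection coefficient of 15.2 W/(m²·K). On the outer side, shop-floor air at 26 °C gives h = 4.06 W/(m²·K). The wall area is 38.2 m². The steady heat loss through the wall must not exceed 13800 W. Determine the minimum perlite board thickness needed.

L ≈ 16.9 mm

Treating each layer as a thermal resistance in series:
R_inner film = 1/(h_i·A) = 1/(15.2×38.2) = 0.001722 K/W
R_cast iron = L/(kA) = 0.0034/(54.7×38.2) = 1.627×10^-6 K/W
R_outer film = 1/(h_o·A) = 1/(4.06×38.2) = 0.006448 K/W
Sum of the known resistances R_other = 0.008172 K/W
Required total resistance R_tot = ΔT/Q_allow = 208/13800 = 0.01507 K/W
R_perlite board = R_tot − R_other = 0.006901 K/W
L = R·k·A = 0.006901×0.064×38.2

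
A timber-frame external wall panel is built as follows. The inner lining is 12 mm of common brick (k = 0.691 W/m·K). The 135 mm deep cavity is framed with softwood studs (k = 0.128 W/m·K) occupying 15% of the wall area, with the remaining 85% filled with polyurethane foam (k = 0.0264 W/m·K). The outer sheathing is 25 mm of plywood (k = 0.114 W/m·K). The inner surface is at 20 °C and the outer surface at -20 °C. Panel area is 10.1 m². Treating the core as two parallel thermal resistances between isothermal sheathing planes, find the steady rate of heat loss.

Sheathing layers in series; stud and cavity paths in parallel between them.
R_inner = 0.012/(0.691×10.1) = 0.001719 K/W
R_stud  = 0.135/(0.128×0.15×10.1) = 0.6962 K/W
R_cav   = 0.135/(0.0264×0.85×10.1) = 0.5956 K/W
1/R_core = 1/R_stud + 1/R_cav → R_core = 0.321 K/W
R_outer = 0.025/(0.114×10.1) = 0.02171 K/W
R_total = 0.3444 K/W
Q = ΔT/R_total = 40/0.3444

Q ≈ 116 W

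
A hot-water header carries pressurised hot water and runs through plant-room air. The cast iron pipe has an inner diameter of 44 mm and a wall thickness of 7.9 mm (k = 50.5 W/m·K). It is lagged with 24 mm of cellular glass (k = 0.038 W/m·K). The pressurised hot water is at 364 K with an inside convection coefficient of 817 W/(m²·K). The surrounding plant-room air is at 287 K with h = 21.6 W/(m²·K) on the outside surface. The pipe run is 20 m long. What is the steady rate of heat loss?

Q ≈ 589 W

Radial resistances (cylindrical: R_cond = ln(r_o/r_i)/(2πkL), R_conv = 1/(h·2πrL)):
R_inner film = 1/(h_i·2πr₁L) = 1/(817×2π×0.022×20) = 4.427×10^-4 K/W
R_cast iron pipe wall = ln(29.9/22)/(2π×50.5×20) = 4.835×10^-5 K/W
R_cellular glass = ln(53.9/29.9)/(2π×0.038×20) = 0.1234 K/W
R_outer film = 1/(h_o·2πr_oL) = 1/(21.6×2π×0.0539×20) = 0.006835 K/W
R_total = 0.1307 K/W
Q = ΔT/R_total = 77/0.1307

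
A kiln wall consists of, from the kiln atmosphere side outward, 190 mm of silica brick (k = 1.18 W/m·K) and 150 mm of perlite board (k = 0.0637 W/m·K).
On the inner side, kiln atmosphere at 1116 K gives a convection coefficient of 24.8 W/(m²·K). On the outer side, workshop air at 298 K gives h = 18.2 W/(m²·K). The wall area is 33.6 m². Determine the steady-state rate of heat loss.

Q ≈ 10500 W

Treating each layer as a thermal resistance in series:
R_inner film = 1/(h_i·A) = 1/(24.8×33.6) = 0.0012 K/W
R_silica brick = L/(kA) = 0.19/(1.18×33.6) = 0.004792 K/W
R_perlite board = L/(kA) = 0.15/(0.0637×33.6) = 0.07008 K/W
R_outer film = 1/(h_o·A) = 1/(18.2×33.6) = 0.001635 K/W
R_total = 0.07771 K/W
Q = ΔT / R_total = 818 / 0.07771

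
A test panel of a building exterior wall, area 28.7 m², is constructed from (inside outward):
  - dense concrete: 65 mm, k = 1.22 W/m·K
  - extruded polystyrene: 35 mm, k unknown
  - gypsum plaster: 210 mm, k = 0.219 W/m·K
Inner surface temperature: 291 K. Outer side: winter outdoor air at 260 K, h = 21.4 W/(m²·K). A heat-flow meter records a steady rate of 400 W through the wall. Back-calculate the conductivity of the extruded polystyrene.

k ≈ 0.03 W/(m·K)

Model the wall as resistances in series:
R_dense concrete = L/(kA) = 0.065/(1.22×28.7) = 0.001856 K/W
R_gypsum plaster = L/(kA) = 0.21/(0.219×28.7) = 0.03341 K/W
R_outer film = 1/(h_o·A) = 1/(21.4×28.7) = 0.001628 K/W
Sum of known resistances R_other = 0.0369 K/W
Total R = ΔT/Q = 31/400 = 0.0775 K/W
R_extruded polystyrene = R_total − R_other = 0.0406 K/W
k = L/(R·A) = 0.035/(0.0406×28.7)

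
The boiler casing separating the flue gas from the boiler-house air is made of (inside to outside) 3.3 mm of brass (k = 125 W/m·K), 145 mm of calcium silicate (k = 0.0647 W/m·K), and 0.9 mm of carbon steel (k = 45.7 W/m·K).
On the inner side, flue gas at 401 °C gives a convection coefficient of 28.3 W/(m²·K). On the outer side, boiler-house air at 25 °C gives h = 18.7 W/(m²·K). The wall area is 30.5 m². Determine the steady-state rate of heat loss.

Q ≈ 4920 W

Model the wall as resistances in series:
R_inner film = 1/(h_i·A) = 1/(28.3×30.5) = 0.001159 K/W
R_brass = L/(kA) = 0.0033/(125×30.5) = 8.656×10^-7 K/W
R_calcium silicate = L/(kA) = 0.145/(0.0647×30.5) = 0.07348 K/W
R_carbon steel = L/(kA) = 0.0009/(45.7×30.5) = 6.457×10^-7 K/W
R_outer film = 1/(h_o·A) = 1/(18.7×30.5) = 0.001753 K/W
R_total = 0.07639 K/W
Q = ΔT / R_total = 376 / 0.07639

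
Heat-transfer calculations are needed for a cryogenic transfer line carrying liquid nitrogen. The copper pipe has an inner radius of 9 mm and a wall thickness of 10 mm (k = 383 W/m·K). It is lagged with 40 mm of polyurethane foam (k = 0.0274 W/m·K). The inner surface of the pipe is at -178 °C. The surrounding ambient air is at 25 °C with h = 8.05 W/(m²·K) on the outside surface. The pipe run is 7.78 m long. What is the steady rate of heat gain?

Per-layer cylindrical resistances, series-summed:
R_copper pipe wall = ln(19/9)/(2π×383×7.78) = 3.991×10^-5 K/W
R_polyurethane foam = ln(59/19)/(2π×0.0274×7.78) = 0.846 K/W
R_outer film = 1/(h_o·2πr_oL) = 1/(8.05×2π×0.059×7.78) = 0.04307 K/W
R_total = 0.8891 K/W
Q = ΔT/R_total = 203/0.8891

Q ≈ 228 W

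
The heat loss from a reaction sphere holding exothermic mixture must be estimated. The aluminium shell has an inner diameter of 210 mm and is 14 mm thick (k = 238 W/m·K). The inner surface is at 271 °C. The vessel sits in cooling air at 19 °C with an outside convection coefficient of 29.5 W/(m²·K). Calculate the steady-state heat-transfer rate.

Q ≈ 1320 W

Radial (spherical) resistances in series:
R_aluminium shell = (1/0.105 − 1/0.119)/(4π×238) = 3.746×10^-4 K/W
R_outer film = 1/(h·4πr_o²) = 1/(29.5×4π×0.119²) = 0.1905 K/W
R_total = 0.1909 K/W
Q = ΔT/R_total = 252/0.1909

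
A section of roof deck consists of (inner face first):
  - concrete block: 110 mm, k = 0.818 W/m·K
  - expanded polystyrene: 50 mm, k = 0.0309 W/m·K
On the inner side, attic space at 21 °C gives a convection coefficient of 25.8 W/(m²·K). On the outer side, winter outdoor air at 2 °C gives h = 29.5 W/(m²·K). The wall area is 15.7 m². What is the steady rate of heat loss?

Using the resistance-network approach (series):
R_inner film = 1/(h_i·A) = 1/(25.8×15.7) = 0.002469 K/W
R_concrete block = L/(kA) = 0.11/(0.818×15.7) = 0.008565 K/W
R_expanded polystyrene = L/(kA) = 0.05/(0.0309×15.7) = 0.1031 K/W
R_outer film = 1/(h_o·A) = 1/(29.5×15.7) = 0.002159 K/W
R_total = 0.1163 K/W
Q = ΔT / R_total = 19 / 0.1163

Q ≈ 163 W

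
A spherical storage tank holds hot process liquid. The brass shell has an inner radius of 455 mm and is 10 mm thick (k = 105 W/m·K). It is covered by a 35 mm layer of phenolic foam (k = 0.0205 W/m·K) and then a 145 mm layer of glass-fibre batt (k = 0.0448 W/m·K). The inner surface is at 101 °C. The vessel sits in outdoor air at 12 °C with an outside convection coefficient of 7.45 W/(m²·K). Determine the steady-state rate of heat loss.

Q ≈ 63.2 W

Radial (spherical) resistances in series:
R_brass shell = (1/0.455 − 1/0.465)/(4π×105) = 3.582×10^-5 K/W
R_phenolic foam = (1/0.465 − 1/0.5)/(4π×0.0205) = 0.5844 K/W
R_glass-fibre batt = (1/0.5 − 1/0.645)/(4π×0.0448) = 0.7986 K/W
R_outer film = 1/(h·4πr_o²) = 1/(7.45×4π×0.645²) = 0.02568 K/W
R_total = 1.409 K/W
Q = ΔT/R_total = 89/1.409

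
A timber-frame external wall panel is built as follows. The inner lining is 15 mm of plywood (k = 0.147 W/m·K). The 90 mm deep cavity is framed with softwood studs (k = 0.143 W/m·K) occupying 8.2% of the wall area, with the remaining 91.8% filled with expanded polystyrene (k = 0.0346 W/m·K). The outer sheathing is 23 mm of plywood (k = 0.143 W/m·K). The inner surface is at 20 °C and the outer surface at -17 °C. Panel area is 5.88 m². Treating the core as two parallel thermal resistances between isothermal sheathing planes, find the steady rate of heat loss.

Q ≈ 93.3 W

Sheathing layers in series; stud and cavity paths in parallel between them.
R_inner = 0.015/(0.147×5.88) = 0.01735 K/W
R_stud  = 0.09/(0.143×0.082×5.88) = 1.305 K/W
R_cav   = 0.09/(0.0346×0.918×5.88) = 0.4819 K/W
1/R_core = 1/R_stud + 1/R_cav → R_core = 0.352 K/W
R_outer = 0.023/(0.143×5.88) = 0.02735 K/W
R_total = 0.3967 K/W
Q = ΔT/R_total = 37/0.3967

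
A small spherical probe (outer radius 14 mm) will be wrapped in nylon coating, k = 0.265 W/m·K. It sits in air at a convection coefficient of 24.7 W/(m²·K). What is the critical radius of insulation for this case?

r_cr ≈ 21.5 mm

For a sphere r_cr = 2k/h = 2×0.265/24.7
r_cr = 21.5 mm; since the bare radius (14 mm) is below r_cr, adding a thin layer of insulation will *increase* heat loss.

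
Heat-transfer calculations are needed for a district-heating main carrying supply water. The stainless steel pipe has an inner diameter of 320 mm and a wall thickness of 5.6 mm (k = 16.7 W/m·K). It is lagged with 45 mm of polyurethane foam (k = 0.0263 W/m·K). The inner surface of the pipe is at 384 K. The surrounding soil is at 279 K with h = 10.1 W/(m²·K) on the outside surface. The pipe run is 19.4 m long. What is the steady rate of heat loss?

Q ≈ 1330 W

Per-layer cylindrical resistances, series-summed:
R_stainless steel pipe wall = ln(165.6/160)/(2π×16.7×19.4) = 1.69×10^-5 K/W
R_polyurethane foam = ln(210.6/165.6)/(2π×0.0263×19.4) = 0.07498 K/W
R_outer film = 1/(h_o·2πr_oL) = 1/(10.1×2π×0.2106×19.4) = 0.003857 K/W
R_total = 0.07886 K/W
Q = ΔT/R_total = 105/0.07886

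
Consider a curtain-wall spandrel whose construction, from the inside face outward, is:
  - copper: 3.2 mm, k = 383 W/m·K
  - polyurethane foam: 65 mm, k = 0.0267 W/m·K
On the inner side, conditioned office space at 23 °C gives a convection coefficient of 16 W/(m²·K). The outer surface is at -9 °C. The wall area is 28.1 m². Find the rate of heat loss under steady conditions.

Q ≈ 360 W

Treating each layer as a thermal resistance in series:
R_inner film = 1/(h_i·A) = 1/(16×28.1) = 0.002224 K/W
R_copper = L/(kA) = 0.0032/(383×28.1) = 2.973×10^-7 K/W
R_polyurethane foam = L/(kA) = 0.065/(0.0267×28.1) = 0.08664 K/W
R_total = 0.08886 K/W
Q = ΔT / R_total = 32 / 0.08886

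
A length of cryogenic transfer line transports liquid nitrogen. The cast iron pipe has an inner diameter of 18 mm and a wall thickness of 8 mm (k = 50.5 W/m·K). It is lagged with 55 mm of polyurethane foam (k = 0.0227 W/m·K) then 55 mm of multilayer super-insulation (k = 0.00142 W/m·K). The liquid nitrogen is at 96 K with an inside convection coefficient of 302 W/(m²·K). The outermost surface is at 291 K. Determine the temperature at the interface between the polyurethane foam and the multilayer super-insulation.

Radial resistances (cylindrical: R_cond = ln(r_o/r_i)/(2πkL), R_conv = 1/(h·2πrL)):
R_inner film = 1/(h_i·2πr₁L) = 1/(302×2π×0.009×1) = 0.05856 K/W
R_cast iron pipe wall = ln(17/9)/(2π×50.5×1) = 0.002004 K/W
R_polyurethane foam = ln(72/17)/(2π×0.0227×1) = 10.12 K/W
R_multilayer super-insulation = ln(127/72)/(2π×0.00142×1) = 63.61 K/W
R_total = 73.79 K/W
Q = ΔT/R_total = 195/73.79
Q = 2.64 W/m
T_interface = T_inner + Q·ΣR(inner→interface) = 96 + 2.64×10.18

T ≈ 123 K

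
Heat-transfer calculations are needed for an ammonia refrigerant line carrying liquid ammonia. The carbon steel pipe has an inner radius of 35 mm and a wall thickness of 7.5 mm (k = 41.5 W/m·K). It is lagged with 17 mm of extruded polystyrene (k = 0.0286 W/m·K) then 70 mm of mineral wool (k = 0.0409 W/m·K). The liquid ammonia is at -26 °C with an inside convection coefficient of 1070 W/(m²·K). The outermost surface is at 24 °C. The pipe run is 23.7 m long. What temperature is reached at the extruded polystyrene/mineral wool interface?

T ≈ -6.86 °C

Radial resistances (cylindrical: R_cond = ln(r_o/r_i)/(2πkL), R_conv = 1/(h·2πrL)):
R_inner film = 1/(h_i·2πr₁L) = 1/(1070×2π×0.035×23.7) = 1.793×10^-4 K/W
R_carbon steel pipe wall = ln(42.5/35)/(2π×41.5×23.7) = 3.142×10^-5 K/W
R_extruded polystyrene = ln(59.5/42.5)/(2π×0.0286×23.7) = 0.07901 K/W
R_mineral wool = ln(129.5/59.5)/(2π×0.0409×23.7) = 0.1277 K/W
R_total = 0.2069 K/W
Q = ΔT/R_total = 50/0.2069
Q = 242 W
T_interface = T_inner + Q·ΣR(inner→interface) = -26 + 242×0.07922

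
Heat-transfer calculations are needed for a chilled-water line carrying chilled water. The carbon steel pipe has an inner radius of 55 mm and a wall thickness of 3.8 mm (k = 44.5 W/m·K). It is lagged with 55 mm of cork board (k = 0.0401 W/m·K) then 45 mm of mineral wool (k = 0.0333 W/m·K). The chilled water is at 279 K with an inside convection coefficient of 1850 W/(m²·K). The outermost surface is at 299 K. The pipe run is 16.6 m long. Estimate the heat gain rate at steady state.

Q ≈ 78.8 W

Treating each annulus and film as a series resistance:
R_inner film = 1/(h_i·2πr₁L) = 1/(1850×2π×0.055×16.6) = 9.423×10^-5 K/W
R_carbon steel pipe wall = ln(58.8/55)/(2π×44.5×16.6) = 1.439×10^-5 K/W
R_cork board = ln(113.8/58.8)/(2π×0.0401×16.6) = 0.1579 K/W
R_mineral wool = ln(158.8/113.8)/(2π×0.0333×16.6) = 0.09593 K/W
R_total = 0.2539 K/W
Q = ΔT/R_total = 20/0.2539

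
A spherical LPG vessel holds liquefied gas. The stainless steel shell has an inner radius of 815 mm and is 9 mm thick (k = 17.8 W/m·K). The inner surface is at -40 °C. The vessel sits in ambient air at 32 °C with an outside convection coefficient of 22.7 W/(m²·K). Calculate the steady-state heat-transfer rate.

For a spherical shell R = (1/r₁ − 1/r₂)/(4πk); film R = 1/(h·4πr²). In series:
R_stainless steel shell = (1/0.815 − 1/0.824)/(4π×17.8) = 5.991×10^-5 K/W
R_outer film = 1/(h·4πr_o²) = 1/(22.7×4π×0.824²) = 0.005163 K/W
R_total = 0.005223 K/W
Q = ΔT/R_total = 72/0.005223

Q ≈ 13800 W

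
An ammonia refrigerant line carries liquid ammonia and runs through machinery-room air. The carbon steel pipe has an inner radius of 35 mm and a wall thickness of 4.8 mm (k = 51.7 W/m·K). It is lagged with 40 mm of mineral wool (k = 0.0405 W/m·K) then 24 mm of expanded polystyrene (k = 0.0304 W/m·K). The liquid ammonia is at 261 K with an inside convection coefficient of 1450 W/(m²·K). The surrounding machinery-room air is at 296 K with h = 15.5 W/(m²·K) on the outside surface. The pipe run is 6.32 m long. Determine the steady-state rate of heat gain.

Q ≈ 52.5 W

For a radial system each layer contributes R = ln(r_out/r_in)/(2πkL); films add R = 1/(hA).
R_inner film = 1/(h_i·2πr₁L) = 1/(1450×2π×0.035×6.32) = 4.962×10^-4 K/W
R_carbon steel pipe wall = ln(39.8/35)/(2π×51.7×6.32) = 6.26×10^-5 K/W
R_mineral wool = ln(79.8/39.8)/(2π×0.0405×6.32) = 0.4326 K/W
R_expanded polystyrene = ln(103.8/79.8)/(2π×0.0304×6.32) = 0.2178 K/W
R_outer film = 1/(h_o·2πr_oL) = 1/(15.5×2π×0.1038×6.32) = 0.01565 K/W
R_total = 0.6666 K/W
Q = ΔT/R_total = 35/0.6666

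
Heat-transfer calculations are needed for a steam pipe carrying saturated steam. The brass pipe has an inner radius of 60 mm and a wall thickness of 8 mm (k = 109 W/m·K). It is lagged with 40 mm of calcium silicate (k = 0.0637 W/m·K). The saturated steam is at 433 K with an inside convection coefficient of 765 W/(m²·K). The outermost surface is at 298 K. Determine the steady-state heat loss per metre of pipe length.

Cylindrical conduction, so R = ln(r₂/r₁)/(2πkL) per layer, in series:
R_inner film = 1/(h_i·2πr₁L) = 1/(765×2π×0.06×1) = 0.003467 K/W
R_brass pipe wall = ln(68/60)/(2π×109×1) = 1.828×10^-4 K/W
R_calcium silicate = ln(108/68)/(2π×0.0637×1) = 1.156 K/W
R_total = 1.16 K/W
Q = ΔT/R_total = 135/1.16

q′ ≈ 116 W/m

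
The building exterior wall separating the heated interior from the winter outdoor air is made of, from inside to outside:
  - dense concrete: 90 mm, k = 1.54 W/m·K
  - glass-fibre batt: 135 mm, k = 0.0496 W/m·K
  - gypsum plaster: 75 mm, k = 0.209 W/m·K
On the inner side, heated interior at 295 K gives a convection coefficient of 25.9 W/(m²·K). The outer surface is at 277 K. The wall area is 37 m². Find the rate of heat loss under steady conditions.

Q ≈ 210 W

Using the resistance-network approach (series):
R_inner film = 1/(h_i·A) = 1/(25.9×37) = 0.001044 K/W
R_dense concrete = L/(kA) = 0.09/(1.54×37) = 0.00158 K/W
R_glass-fibre batt = L/(kA) = 0.135/(0.0496×37) = 0.07356 K/W
R_gypsum plaster = L/(kA) = 0.075/(0.209×37) = 0.009699 K/W
R_total = 0.08588 K/W
Q = ΔT / R_total = 18 / 0.08588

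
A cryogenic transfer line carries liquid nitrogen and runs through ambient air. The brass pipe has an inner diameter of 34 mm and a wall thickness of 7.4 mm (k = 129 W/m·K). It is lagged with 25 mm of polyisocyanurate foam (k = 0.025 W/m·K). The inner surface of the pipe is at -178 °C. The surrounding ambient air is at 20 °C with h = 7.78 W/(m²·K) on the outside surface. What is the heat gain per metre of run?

q′ ≈ 40.4 W/m

Radial resistances (cylindrical: R_cond = ln(r_o/r_i)/(2πkL), R_conv = 1/(h·2πrL)):
R_brass pipe wall = ln(24.4/17)/(2π×129×1) = 4.458×10^-4 K/W
R_polyisocyanurate foam = ln(49.4/24.4)/(2π×0.025×1) = 4.491 K/W
R_outer film = 1/(h_o·2πr_oL) = 1/(7.78×2π×0.0494×1) = 0.4141 K/W
R_total = 4.905 K/W
Q = ΔT/R_total = 198/4.905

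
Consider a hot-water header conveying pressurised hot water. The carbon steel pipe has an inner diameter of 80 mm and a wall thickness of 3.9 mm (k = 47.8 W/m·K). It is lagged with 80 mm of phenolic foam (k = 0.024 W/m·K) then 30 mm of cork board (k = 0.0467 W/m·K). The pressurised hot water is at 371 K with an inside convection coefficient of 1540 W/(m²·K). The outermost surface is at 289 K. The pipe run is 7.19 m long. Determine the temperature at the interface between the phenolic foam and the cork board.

Radial resistances (cylindrical: R_cond = ln(r_o/r_i)/(2πkL), R_conv = 1/(h·2πrL)):
R_inner film = 1/(h_i·2πr₁L) = 1/(1540×2π×0.04×7.19) = 3.593×10^-4 K/W
R_carbon steel pipe wall = ln(43.9/40)/(2π×47.8×7.19) = 4.308×10^-5 K/W
R_phenolic foam = ln(123.9/43.9)/(2π×0.024×7.19) = 0.957 K/W
R_cork board = ln(153.9/123.9)/(2π×0.0467×7.19) = 0.1028 K/W
R_total = 1.06 K/W
Q = ΔT/R_total = 82/1.06
Q = 77.3 W
T_interface = T_inner − Q·ΣR(inner→interface) = 371 − 77.3×0.9574

T ≈ 297 K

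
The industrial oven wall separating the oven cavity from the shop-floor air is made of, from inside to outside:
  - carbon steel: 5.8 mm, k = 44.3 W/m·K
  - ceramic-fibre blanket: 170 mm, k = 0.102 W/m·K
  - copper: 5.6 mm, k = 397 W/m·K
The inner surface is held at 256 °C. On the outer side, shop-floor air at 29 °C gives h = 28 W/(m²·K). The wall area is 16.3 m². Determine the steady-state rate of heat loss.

Series thermal resistances:
R_carbon steel = L/(kA) = 0.0058/(44.3×16.3) = 8.032×10^-6 K/W
R_ceramic-fibre blanket = L/(kA) = 0.17/(0.102×16.3) = 0.1022 K/W
R_copper = L/(kA) = 0.0056/(397×16.3) = 8.654×10^-7 K/W
R_outer film = 1/(h_o·A) = 1/(28×16.3) = 0.002191 K/W
R_total = 0.1044 K/W
Q = ΔT / R_total = 227 / 0.1044

Q ≈ 2170 W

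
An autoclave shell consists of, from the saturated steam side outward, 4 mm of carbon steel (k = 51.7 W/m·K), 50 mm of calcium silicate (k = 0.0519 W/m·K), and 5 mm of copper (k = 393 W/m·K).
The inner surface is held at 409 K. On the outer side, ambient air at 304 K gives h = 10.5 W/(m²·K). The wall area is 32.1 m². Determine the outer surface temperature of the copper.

Series thermal resistances:
R_carbon steel = L/(kA) = 0.004/(51.7×32.1) = 2.41×10^-6 K/W
R_calcium silicate = L/(kA) = 0.05/(0.0519×32.1) = 0.03001 K/W
R_copper = L/(kA) = 0.005/(393×32.1) = 3.963×10^-7 K/W
R_outer film = 1/(h_o·A) = 1/(10.5×32.1) = 0.002967 K/W
R_total = 0.03298 K/W;  Q = ΔT/R_total = 105/0.03298 = 3184 W
T_interface = T_inner − Q·ΣR(inner→interface) = 409 − 3180×0.03001

T ≈ 313 K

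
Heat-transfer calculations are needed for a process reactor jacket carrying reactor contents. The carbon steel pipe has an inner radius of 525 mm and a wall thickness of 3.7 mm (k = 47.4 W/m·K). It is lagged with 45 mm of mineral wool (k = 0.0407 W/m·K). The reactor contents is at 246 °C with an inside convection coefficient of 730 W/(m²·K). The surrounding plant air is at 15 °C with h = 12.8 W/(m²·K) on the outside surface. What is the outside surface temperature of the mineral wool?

T ≈ 29.7 °C

Per-layer cylindrical resistances, series-summed:
R_inner film = 1/(h_i·2πr₁L) = 1/(730×2π×0.525×1) = 4.153×10^-4 K/W
R_carbon steel pipe wall = ln(528.7/525)/(2π×47.4×1) = 2.358×10^-5 K/W
R_mineral wool = ln(573.7/528.7)/(2π×0.0407×1) = 0.3194 K/W
R_outer film = 1/(h_o·2πr_oL) = 1/(12.8×2π×0.5737×1) = 0.02167 K/W
R_total = 0.3415 K/W
Q = ΔT/R_total = 231/0.3415
Q = 676 W/m
T_interface = T_inner − Q·ΣR(inner→interface) = 246 − 676×0.3199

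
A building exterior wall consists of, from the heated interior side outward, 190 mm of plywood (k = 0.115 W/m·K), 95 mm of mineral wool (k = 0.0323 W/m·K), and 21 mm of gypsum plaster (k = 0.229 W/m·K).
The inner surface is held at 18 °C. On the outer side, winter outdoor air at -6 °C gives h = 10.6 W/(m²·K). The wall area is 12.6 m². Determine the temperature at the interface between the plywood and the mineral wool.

Model the wall as resistances in series:
R_plywood = L/(kA) = 0.19/(0.115×12.6) = 0.1311 K/W
R_mineral wool = L/(kA) = 0.095/(0.0323×12.6) = 0.2334 K/W
R_gypsum plaster = L/(kA) = 0.021/(0.229×12.6) = 0.007278 K/W
R_outer film = 1/(h_o·A) = 1/(10.6×12.6) = 0.007487 K/W
R_total = 0.3793 K/W;  Q = ΔT/R_total = 24/0.3793 = 63.27 W
T_interface = T_inner − Q·ΣR(inner→interface) = 18 − 63.3×0.1311

T ≈ 9.7 °C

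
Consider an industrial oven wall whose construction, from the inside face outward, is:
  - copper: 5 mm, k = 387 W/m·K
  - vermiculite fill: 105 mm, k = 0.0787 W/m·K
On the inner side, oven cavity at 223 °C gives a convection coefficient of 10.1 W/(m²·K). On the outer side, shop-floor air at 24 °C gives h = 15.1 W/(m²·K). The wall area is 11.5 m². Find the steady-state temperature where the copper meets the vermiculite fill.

Series thermal resistances:
R_inner film = 1/(h_i·A) = 1/(10.1×11.5) = 0.00861 K/W
R_copper = L/(kA) = 0.005/(387×11.5) = 1.123×10^-6 K/W
R_vermiculite fill = L/(kA) = 0.105/(0.0787×11.5) = 0.116 K/W
R_outer film = 1/(h_o·A) = 1/(15.1×11.5) = 0.005759 K/W
R_total = 0.1304 K/W;  Q = ΔT/R_total = 199/0.1304 = 1526 W
T_interface = T_inner − Q·ΣR(inner→interface) = 223 − 1530×0.008611

T ≈ 210 °C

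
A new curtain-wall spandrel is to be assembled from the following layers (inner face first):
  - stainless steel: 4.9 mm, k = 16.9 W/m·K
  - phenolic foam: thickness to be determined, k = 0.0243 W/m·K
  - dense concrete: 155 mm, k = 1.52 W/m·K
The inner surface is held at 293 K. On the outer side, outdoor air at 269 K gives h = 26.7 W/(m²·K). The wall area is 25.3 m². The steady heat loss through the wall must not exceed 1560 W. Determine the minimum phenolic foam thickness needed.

L ≈ 6.06 mm

Treating each layer as a thermal resistance in series:
R_stainless steel = L/(kA) = 0.0049/(16.9×25.3) = 1.146×10^-5 K/W
R_dense concrete = L/(kA) = 0.155/(1.52×25.3) = 0.004031 K/W
R_outer film = 1/(h_o·A) = 1/(26.7×25.3) = 0.00148 K/W
Sum of the known resistances R_other = 0.005522 K/W
Required total resistance R_tot = ΔT/Q_allow = 24/1560 = 0.01538 K/W
R_phenolic foam = R_tot − R_other = 0.009862 K/W
L = R·k·A = 0.009862×0.0243×25.3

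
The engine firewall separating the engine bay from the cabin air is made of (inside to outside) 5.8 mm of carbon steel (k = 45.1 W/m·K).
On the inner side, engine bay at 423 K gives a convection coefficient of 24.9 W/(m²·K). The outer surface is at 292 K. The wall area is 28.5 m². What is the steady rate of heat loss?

Using the resistance-network approach (series):
R_inner film = 1/(h_i·A) = 1/(24.9×28.5) = 0.001409 K/W
R_carbon steel = L/(kA) = 0.0058/(45.1×28.5) = 4.512×10^-6 K/W
R_total = 0.001414 K/W
Q = ΔT / R_total = 131 / 0.001414

Q ≈ 92700 W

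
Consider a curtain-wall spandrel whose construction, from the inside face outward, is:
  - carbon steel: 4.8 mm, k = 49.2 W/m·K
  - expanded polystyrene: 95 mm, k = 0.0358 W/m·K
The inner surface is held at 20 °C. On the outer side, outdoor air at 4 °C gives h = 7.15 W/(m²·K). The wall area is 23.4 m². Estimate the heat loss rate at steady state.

Treating each layer as a thermal resistance in series:
R_carbon steel = L/(kA) = 0.0048/(49.2×23.4) = 4.169×10^-6 K/W
R_expanded polystyrene = L/(kA) = 0.095/(0.0358×23.4) = 0.1134 K/W
R_outer film = 1/(h_o·A) = 1/(7.15×23.4) = 0.005977 K/W
R_total = 0.1194 K/W
Q = ΔT / R_total = 16 / 0.1194

Q ≈ 134 W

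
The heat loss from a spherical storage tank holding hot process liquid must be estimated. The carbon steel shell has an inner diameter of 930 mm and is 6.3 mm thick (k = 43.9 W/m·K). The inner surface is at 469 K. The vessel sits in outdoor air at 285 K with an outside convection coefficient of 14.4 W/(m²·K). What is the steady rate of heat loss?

Spherical conduction: R = (1/r_in − 1/r_out)/(4πk) per layer; series-sum.
R_carbon steel shell = (1/0.465 − 1/0.4713)/(4π×43.9) = 5.211×10^-5 K/W
R_outer film = 1/(h·4πr_o²) = 1/(14.4×4π×0.4713²) = 0.02488 K/W
R_total = 0.02493 K/W
Q = ΔT/R_total = 184/0.02493

Q ≈ 7380 W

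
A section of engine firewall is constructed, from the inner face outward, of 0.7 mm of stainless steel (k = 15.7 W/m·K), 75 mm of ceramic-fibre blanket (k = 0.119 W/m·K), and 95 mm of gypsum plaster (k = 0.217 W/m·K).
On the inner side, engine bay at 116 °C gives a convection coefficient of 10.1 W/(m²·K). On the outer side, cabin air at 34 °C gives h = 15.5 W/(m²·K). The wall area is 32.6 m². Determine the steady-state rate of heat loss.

Q ≈ 2170 W

Treating each layer as a thermal resistance in series:
R_inner film = 1/(h_i·A) = 1/(10.1×32.6) = 0.003037 K/W
R_stainless steel = L/(kA) = 0.0007/(15.7×32.6) = 1.368×10^-6 K/W
R_ceramic-fibre blanket = L/(kA) = 0.075/(0.119×32.6) = 0.01933 K/W
R_gypsum plaster = L/(kA) = 0.095/(0.217×32.6) = 0.01343 K/W
R_outer film = 1/(h_o·A) = 1/(15.5×32.6) = 0.001979 K/W
R_total = 0.03778 K/W
Q = ΔT / R_total = 82 / 0.03778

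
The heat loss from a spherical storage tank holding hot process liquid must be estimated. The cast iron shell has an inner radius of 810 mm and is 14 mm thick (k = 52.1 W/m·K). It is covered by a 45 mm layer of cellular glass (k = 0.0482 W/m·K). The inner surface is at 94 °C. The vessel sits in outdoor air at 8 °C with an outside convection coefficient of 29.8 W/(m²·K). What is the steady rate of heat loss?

Spherical conduction: R = (1/r_in − 1/r_out)/(4πk) per layer; series-sum.
R_cast iron shell = (1/0.81 − 1/0.824)/(4π×52.1) = 3.204×10^-5 K/W
R_cellular glass = (1/0.824 − 1/0.869)/(4π×0.0482) = 0.1038 K/W
R_outer film = 1/(h·4πr_o²) = 1/(29.8×4π×0.869²) = 0.003536 K/W
R_total = 0.1073 K/W
Q = ΔT/R_total = 86/0.1073

Q ≈ 801 W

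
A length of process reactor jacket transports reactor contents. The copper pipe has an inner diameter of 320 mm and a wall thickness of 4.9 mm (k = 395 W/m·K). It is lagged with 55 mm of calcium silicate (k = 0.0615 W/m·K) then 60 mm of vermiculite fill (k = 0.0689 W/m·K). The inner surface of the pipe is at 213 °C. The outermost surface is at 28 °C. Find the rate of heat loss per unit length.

q′ ≈ 142 W/m

For a radial system each layer contributes R = ln(r_out/r_in)/(2πkL); films add R = 1/(hA).
R_copper pipe wall = ln(164.9/160)/(2π×395×1) = 1.215×10^-5 K/W
R_calcium silicate = ln(219.9/164.9)/(2π×0.0615×1) = 0.7449 K/W
R_vermiculite fill = ln(279.9/219.9)/(2π×0.0689×1) = 0.5573 K/W
R_total = 1.302 K/W
Q = ΔT/R_total = 185/1.302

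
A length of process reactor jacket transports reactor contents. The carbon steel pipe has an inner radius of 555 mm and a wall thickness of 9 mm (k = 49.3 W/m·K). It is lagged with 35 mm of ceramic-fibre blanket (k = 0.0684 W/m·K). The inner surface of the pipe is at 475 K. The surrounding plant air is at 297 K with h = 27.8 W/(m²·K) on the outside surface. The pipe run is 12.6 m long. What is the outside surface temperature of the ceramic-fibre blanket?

T ≈ 308 K

Per-layer cylindrical resistances, series-summed:
R_carbon steel pipe wall = ln(564/555)/(2π×49.3×12.6) = 4.121×10^-6 K/W
R_ceramic-fibre blanket = ln(599/564)/(2π×0.0684×12.6) = 0.01112 K/W
R_outer film = 1/(h_o·2πr_oL) = 1/(27.8×2π×0.599×12.6) = 7.585×10^-4 K/W
R_total = 0.01188 K/W
Q = ΔT/R_total = 178/0.01188
Q = 15000 W
T_interface = T_inner − Q·ΣR(inner→interface) = 475 − 15000×0.01112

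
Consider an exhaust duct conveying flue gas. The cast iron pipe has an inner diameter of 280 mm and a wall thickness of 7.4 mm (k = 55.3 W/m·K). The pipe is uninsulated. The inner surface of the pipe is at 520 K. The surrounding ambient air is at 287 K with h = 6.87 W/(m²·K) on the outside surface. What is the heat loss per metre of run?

Radial resistances (cylindrical: R_cond = ln(r_o/r_i)/(2πkL), R_conv = 1/(h·2πrL)):
R_cast iron pipe wall = ln(147.4/140)/(2π×55.3×1) = 1.482×10^-4 K/W
R_outer film = 1/(h_o·2πr_oL) = 1/(6.87×2π×0.1474×1) = 0.1572 K/W
R_total = 0.1573 K/W
Q = ΔT/R_total = 233/0.1573

q′ ≈ 1480 W/m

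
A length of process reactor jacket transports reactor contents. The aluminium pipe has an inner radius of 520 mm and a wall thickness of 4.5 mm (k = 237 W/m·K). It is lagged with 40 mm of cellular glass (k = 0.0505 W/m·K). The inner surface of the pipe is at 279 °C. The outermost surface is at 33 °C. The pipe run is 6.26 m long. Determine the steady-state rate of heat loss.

Q ≈ 6650 W

Cylindrical conduction, so R = ln(r₂/r₁)/(2πkL) per layer, in series:
R_aluminium pipe wall = ln(524.5/520)/(2π×237×6.26) = 9.243×10^-7 K/W
R_cellular glass = ln(564.5/524.5)/(2π×0.0505×6.26) = 0.037 K/W
R_total = 0.037 K/W
Q = ΔT/R_total = 246/0.037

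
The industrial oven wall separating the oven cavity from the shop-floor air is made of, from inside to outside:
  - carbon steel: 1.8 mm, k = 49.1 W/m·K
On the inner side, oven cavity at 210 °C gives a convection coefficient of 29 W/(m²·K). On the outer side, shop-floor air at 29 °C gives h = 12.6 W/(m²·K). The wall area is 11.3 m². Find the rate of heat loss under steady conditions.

Series thermal resistances:
R_inner film = 1/(h_i·A) = 1/(29×11.3) = 0.003052 K/W
R_carbon steel = L/(kA) = 0.0018/(49.1×11.3) = 3.244×10^-6 K/W
R_outer film = 1/(h_o·A) = 1/(12.6×11.3) = 0.007023 K/W
R_total = 0.01008 K/W
Q = ΔT / R_total = 181 / 0.01008

Q ≈ 18000 W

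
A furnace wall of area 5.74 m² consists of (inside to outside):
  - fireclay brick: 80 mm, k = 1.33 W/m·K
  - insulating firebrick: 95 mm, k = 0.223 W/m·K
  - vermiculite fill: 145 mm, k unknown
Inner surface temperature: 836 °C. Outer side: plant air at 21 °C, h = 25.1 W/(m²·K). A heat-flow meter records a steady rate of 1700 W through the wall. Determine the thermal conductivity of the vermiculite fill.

k ≈ 0.0651 W/(m·K)

Series thermal resistances:
R_fireclay brick = L/(kA) = 0.08/(1.33×5.74) = 0.01048 K/W
R_insulating firebrick = L/(kA) = 0.095/(0.223×5.74) = 0.07422 K/W
R_outer film = 1/(h_o·A) = 1/(25.1×5.74) = 0.006941 K/W
Sum of known resistances R_other = 0.09164 K/W
Total R = ΔT/Q = 815/1700 = 0.4794 K/W
R_vermiculite fill = R_total − R_other = 0.3878 K/W
k = L/(R·A) = 0.145/(0.3878×5.74)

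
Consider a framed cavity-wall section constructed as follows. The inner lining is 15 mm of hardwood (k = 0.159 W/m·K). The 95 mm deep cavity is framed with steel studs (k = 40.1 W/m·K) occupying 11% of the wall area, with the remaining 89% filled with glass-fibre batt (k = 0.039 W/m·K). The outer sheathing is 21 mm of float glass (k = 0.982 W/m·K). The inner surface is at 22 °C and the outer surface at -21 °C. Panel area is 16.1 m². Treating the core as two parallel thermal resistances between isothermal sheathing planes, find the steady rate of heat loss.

Sheathing layers in series; stud and cavity paths in parallel between them.
R_inner = 0.015/(0.159×16.1) = 0.00586 K/W
R_stud  = 0.095/(40.1×0.11×16.1) = 0.001338 K/W
R_cav   = 0.095/(0.039×0.89×16.1) = 0.17 K/W
1/R_core = 1/R_stud + 1/R_cav → R_core = 0.001327 K/W
R_outer = 0.021/(0.982×16.1) = 0.001328 K/W
R_total = 0.008515 K/W
Q = ΔT/R_total = 43/0.008515

Q ≈ 5050 W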